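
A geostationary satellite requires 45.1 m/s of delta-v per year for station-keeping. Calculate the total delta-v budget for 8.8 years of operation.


dV = rate * years = 45.1 * 8.8
dV = 396.8800 m/s

396.8800 m/s


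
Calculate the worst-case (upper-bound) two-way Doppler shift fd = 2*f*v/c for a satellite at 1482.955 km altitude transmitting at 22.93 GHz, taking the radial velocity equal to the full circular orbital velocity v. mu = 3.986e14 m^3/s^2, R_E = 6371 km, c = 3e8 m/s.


r = 7.853955e+06 m
v = sqrt(mu/r) = 7124.0087 m/s (worst-case radial velocity)
f = 22.93 GHz = 2.293e+10 Hz
fd = 2*f*v/c = 2*2.293e+10*7124.0087/3.0e+08
fd = 1.0890235e+06 Hz

1.0890e+06 Hz


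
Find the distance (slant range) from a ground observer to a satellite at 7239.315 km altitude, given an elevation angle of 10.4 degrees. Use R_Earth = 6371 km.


h = 7239.315 km, el = 10.4 deg
d = -R_E*sin(el) + sqrt((R_E*sin(el))^2 + 2*R_E*h + h^2)
d = -6371.0000*sin(0.1815142) + sqrt((6371.0000*0.1805191)^2 + 2*6371.0000*7239.315 + 7239.315^2)
d = 10931.8716 km

10931.8716 km


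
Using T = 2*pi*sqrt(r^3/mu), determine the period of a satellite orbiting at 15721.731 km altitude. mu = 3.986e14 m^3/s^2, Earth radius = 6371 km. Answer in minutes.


r = 22092.7310 km = 2.2092731e+07 m
T = 2*pi*sqrt(r^3/mu) = 2*pi*sqrt(1.0783214e+22 / 3.986e14)
T = 32680.2468 s = 544.6708 min

544.6708 minutes


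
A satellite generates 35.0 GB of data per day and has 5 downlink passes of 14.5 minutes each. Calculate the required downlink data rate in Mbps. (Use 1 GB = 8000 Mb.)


total contact time = 5 * 14.5 * 60 = 4350.0000 s
data = 35.0 GB = 280000.0000 Mb
rate = 280000.0000 / 4350.0000 = 64.3678 Mbps

64.3678 Mbps


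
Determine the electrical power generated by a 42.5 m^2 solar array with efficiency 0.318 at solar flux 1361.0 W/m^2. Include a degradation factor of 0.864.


P = area * eta * S * degradation
P = 42.5 * 0.318 * 1361.0 * 0.864
P = 15892.3426 W

15892.3426 W


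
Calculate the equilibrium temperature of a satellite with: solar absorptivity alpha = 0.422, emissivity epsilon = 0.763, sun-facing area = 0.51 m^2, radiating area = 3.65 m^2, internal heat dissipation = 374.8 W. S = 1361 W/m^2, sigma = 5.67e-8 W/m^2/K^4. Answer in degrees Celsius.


Numerator = alpha*S*A_sun + Q_int = 0.422*1361*0.51 + 374.8 = 667.7144 W
Denominator = eps*sigma*A_rad = 0.763*5.67e-8*3.65 = 1.5790666e-07 W/K^4
T^4 = 4.2285385e+09 K^4
T = 255.0043 K = -18.1457 C

-18.1457 degrees Celsius


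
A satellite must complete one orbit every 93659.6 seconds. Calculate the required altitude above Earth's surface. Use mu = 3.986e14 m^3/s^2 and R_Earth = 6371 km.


T = 93659.6 s
r = (mu*T^2/(4*pi^2))^(1/3) = (3.986e14 * 93659.6^2 / (4*pi^2))^(1/3)
r = 4.4575277e+07 m = 44575.2771 km
alt = r - R_E = 44575.2771 - 6371 = 38204.2771 km

38204.2771 km


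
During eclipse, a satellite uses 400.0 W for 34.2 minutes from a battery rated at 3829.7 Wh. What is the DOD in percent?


E_used = P * t / 60 = 400.0 * 34.2 / 60 = 228.0000 Wh
DOD = E_used / E_total * 100 = 228.0000 / 3829.7 * 100
DOD = 5.9535 %

5.9535 %


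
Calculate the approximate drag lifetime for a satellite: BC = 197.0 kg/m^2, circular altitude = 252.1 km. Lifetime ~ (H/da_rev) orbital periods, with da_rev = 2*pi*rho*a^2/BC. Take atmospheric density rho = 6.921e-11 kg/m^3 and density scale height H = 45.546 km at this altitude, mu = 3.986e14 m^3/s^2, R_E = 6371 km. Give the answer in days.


a = R_E + alt = 6623.1000 km = 6.6231e+06 m
da_rev = 2*pi*rho*a^2/BC = 2*pi*6.921e-11*(6.6231e+06)^2/197.0 = 96.828926 m per revolution
N = H/da_rev = 45546.0000 m / 96.828926 m = 470.3760 revolutions
P = 2*pi*sqrt(a^3/mu) = 5364.1781 s
lifetime = N*P = 470.3760 * 5364.1781 = 2.5231805e+06 s = 29.2035 days

29.2035 days


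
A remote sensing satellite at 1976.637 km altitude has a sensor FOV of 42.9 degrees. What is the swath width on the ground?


FOV = 42.9 deg = 0.7487462 rad
swath = 2 * alt * tan(FOV/2) = 2 * 1976.637 * tan(0.3743731)
swath = 2 * 1976.637 * 0.3929027
swath = 1553.2522 km

1553.2522 km


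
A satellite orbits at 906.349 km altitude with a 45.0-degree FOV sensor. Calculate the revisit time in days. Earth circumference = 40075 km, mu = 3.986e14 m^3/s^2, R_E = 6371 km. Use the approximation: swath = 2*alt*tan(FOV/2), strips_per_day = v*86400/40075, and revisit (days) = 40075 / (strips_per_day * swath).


swath = 2*906.349*tan(0.3926991) = 750.8441 km
v = sqrt(mu/r) = 7400.8576 m/s = 7.4009 km/s
strips/day = v*86400/40075 = 7.4009*86400/40075 = 15.9559
coverage/day = strips * swath = 15.9559 * 750.8441 = 11980.4196 km
revisit = 40075 / 11980.4196 = 3.3450 days

3.3450 days


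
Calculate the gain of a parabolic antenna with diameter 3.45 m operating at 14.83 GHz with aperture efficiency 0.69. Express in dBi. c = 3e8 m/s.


lambda = c/f = 3e8 / 1.483e+10 = 0.02022927 m
G = eta*(pi*D/lambda)^2 = 0.69*(pi*3.45/0.02022927)^2
G = 198073.7021 (linear)
G = 10*log10(198073.7021) = 52.9683 dBi

52.9683 dBi


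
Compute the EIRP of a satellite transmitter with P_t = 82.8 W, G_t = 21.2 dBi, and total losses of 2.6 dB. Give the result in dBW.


Pt = 82.8 W = 19.1803 dBW
EIRP = Pt_dBW + Gt - losses = 19.1803 + 21.2 - 2.6 = 37.7803 dBW

37.7803 dBW


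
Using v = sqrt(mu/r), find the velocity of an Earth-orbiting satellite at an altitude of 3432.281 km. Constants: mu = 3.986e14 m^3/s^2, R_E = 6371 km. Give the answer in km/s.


r = R_E + alt = 6371.0 + 3432.281 = 9803.2810 km = 9.803281e+06 m
v = sqrt(mu/r) = sqrt(3.986e14 / 9.803281e+06) = 6376.5082 m/s = 6.3765 km/s

6.3765 km/s


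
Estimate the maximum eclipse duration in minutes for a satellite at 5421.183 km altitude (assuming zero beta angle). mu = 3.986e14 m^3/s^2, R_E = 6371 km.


r = 11792.1830 km
T = 212.3984 min
Eclipse fraction = arcsin(R_E/r)/pi = arcsin(6371.0000/11792.1830)/pi
= arcsin(0.5402732)/pi = 0.1816791
Eclipse duration = 0.1816791 * 212.3984 = 38.5884 min

38.5884 minutes


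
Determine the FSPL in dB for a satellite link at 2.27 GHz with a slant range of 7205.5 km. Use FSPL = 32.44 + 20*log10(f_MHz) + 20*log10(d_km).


f = 2.27 GHz = 2270.0000 MHz
d = 7205.5 km
FSPL = 32.44 + 20*log10(2270.0000) + 20*log10(7205.5)
FSPL = 32.44 + 67.1205 + 77.1533
FSPL = 176.7138 dB

176.7138 dB


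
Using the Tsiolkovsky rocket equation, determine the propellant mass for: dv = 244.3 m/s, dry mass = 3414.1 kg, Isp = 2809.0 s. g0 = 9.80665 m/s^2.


ve = Isp * g0 = 2809.0 * 9.80665 = 27546.879850 m/s
mass ratio = exp(dv/ve) = exp(244.3/27546.879850) = 1.00890796
m_prop = m_dry * (mr - 1) = 3414.1 * (1.00890796 - 1)
m_prop = 30.4127 kg

30.4127 kg


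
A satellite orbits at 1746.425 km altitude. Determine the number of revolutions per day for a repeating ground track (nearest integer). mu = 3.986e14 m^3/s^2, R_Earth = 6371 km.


r = 8.117425e+06 m
T = 2*pi*sqrt(r^3/mu) = 7278.4457 s = 121.3074 min
revs/day = 1440 / 121.3074 = 11.8707
Rounded: 12 revolutions per day

12 revolutions per day


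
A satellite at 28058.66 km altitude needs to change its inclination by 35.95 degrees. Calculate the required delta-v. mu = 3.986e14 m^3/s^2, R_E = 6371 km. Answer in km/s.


r = 34429.6600 km = 3.442966e+07 m
V = sqrt(mu/r) = 3402.5325 m/s
di = 35.95 deg = 0.6274459 rad
dV = 2*V*sin(di/2) = 2*3402.5325*sin(0.3137229)
dV = 2100.0566 m/s = 2.1001 km/s

2.1001 km/s


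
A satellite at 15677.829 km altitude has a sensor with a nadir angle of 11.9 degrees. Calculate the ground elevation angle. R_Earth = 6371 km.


r = R_E + alt = 22048.8290 km
Law of sines in the satellite / Earth-center / ground-point triangle:
  sin(nadir)/R_E = sin(90 + el)/r  =>  cos(el) = (r/R_E)*sin(nadir)
cos(el) = (22048.8290 / 6371.0000) * sin(11.9 deg) = 0.7136338
el = arccos(0.7136338) = 44.4687 deg
(Earth-central angle = 90 - nadir - el = 33.6313 deg)

44.4687 degrees


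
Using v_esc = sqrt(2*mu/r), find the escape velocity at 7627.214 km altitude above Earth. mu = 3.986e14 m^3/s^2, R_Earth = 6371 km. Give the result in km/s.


r = 6371.0 + 7627.214 = 13998.2140 km = 1.3998214e+07 m
v_esc = sqrt(2*mu/r) = sqrt(2*3.986e14 / 1.3998214e+07)
v_esc = 7546.5305 m/s = 7.5465 km/s

7.5465 km/s


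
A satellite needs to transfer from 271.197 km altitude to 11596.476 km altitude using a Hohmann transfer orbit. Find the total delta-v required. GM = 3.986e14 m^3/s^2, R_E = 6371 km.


r1 = 6642.1970 km = 6.642197e+06 m
r2 = 17967.4760 km = 1.7967476e+07 m
dv1 = sqrt(mu/r1)*(sqrt(2*r2/(r1+r2)) - 1) = 1614.2875 m/s
dv2 = sqrt(mu/r2)*(1 - sqrt(2*r1/(r1+r2))) = 1249.5120 m/s
total dv = |dv1| + |dv2| = 1614.2875 + 1249.5120 = 2863.7996 m/s = 2.8638 km/s

2.8638 km/s


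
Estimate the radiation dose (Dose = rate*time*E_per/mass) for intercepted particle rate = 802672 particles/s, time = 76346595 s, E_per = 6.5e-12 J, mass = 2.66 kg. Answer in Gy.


Total energy deposited = rate * time * E_per
  = 802672 * 76346595 * 6.5e-12 = 398.3283 J
Dose = E_total / mass = 398.3283 / 2.66
Dose = 149.7475 Gy

149.7475 Gy


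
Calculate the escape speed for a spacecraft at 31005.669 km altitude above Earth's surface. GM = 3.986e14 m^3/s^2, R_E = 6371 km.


r = 6371.0 + 31005.669 = 37376.6690 km = 3.7376669e+07 m
v_esc = sqrt(2*mu/r) = sqrt(2*3.986e14 / 3.7376669e+07)
v_esc = 4618.3128 m/s = 4.6183 km/s

4.6183 km/s


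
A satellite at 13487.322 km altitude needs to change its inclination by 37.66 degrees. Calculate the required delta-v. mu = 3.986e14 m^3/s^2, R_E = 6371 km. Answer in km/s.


r = 19858.3220 km = 1.9858322e+07 m
V = sqrt(mu/r) = 4480.1997 m/s
di = 37.66 deg = 0.657291 rad
dV = 2*V*sin(di/2) = 2*4480.1997*sin(0.3286455)
dV = 2892.0703 m/s = 2.8921 km/s

2.8921 km/s


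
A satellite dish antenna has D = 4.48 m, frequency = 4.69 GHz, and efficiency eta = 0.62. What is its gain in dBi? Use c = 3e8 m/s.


lambda = c/f = 3e8 / 4.69e+09 = 0.06396588 m
G = eta*(pi*D/lambda)^2 = 0.62*(pi*4.48/0.06396588)^2
G = 30015.8495 (linear)
G = 10*log10(30015.8495) = 44.7735 dBi

44.7735 dBi


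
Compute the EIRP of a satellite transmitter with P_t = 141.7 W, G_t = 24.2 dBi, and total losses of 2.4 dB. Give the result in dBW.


Pt = 141.7 W = 21.5137 dBW
EIRP = Pt_dBW + Gt - losses = 21.5137 + 24.2 - 2.4 = 43.3137 dBW

43.3137 dBW


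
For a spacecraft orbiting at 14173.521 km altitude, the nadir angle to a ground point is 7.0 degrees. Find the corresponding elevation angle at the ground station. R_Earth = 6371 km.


r = R_E + alt = 20544.5210 km
Law of sines in the satellite / Earth-center / ground-point triangle:
  sin(nadir)/R_E = sin(90 + el)/r  =>  cos(el) = (r/R_E)*sin(nadir)
cos(el) = (20544.5210 / 6371.0000) * sin(7.0 deg) = 0.3929913
el = arccos(0.3929913) = 66.8592 deg
(Earth-central angle = 90 - nadir - el = 16.1408 deg)

66.8592 degrees


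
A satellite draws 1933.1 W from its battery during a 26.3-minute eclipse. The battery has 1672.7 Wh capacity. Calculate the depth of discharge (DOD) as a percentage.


E_used = P * t / 60 = 1933.1 * 26.3 / 60 = 847.3422 Wh
DOD = E_used / E_total * 100 = 847.3422 / 1672.7 * 100
DOD = 50.6572 %

50.6572 %


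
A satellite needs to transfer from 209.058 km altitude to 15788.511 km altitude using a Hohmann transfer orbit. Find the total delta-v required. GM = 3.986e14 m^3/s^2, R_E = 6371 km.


r1 = 6580.0580 km = 6.580058e+06 m
r2 = 22159.5110 km = 2.2159511e+07 m
dv1 = sqrt(mu/r1)*(sqrt(2*r2/(r1+r2)) - 1) = 1882.0322 m/s
dv2 = sqrt(mu/r2)*(1 - sqrt(2*r1/(r1+r2))) = 1371.2219 m/s
total dv = |dv1| + |dv2| = 1882.0322 + 1371.2219 = 3253.2541 m/s = 3.2533 km/s

3.2533 km/s


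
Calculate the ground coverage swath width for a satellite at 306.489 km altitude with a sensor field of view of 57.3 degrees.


FOV = 57.3 deg = 1.0001 rad
swath = 2 * alt * tan(FOV/2) = 2 * 306.489 * tan(0.5000368)
swath = 2 * 306.489 * 0.5463503
swath = 334.9007 km

334.9007 km


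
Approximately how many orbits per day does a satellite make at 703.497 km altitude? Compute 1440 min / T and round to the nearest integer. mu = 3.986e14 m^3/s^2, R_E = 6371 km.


r = 7.074497e+06 m
T = 2*pi*sqrt(r^3/mu) = 5921.8114 s = 98.6969 min
revs/day = 1440 / 98.6969 = 14.5901
Rounded: 15 revolutions per day

15 revolutions per day


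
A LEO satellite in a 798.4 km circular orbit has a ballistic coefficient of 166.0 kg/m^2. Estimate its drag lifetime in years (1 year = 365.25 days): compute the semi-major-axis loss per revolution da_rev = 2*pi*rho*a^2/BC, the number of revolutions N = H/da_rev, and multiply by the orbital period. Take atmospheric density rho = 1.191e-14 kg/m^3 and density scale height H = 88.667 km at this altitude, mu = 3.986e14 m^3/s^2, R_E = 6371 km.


a = R_E + alt = 7169.4000 km = 7.1694e+06 m
da_rev = 2*pi*rho*a^2/BC = 2*pi*1.191e-14*(7.1694e+06)^2/166.0 = 0.0231712341 m per revolution
N = H/da_rev = 88667.0000 m / 0.0231712341 m = 3.8265981e+06 revolutions
P = 2*pi*sqrt(a^3/mu) = 6041.3701 s
lifetime = N*P = 3.8265981e+06 * 6041.3701 = 2.3117895e+10 s = 267568.2300 days
years = 267568.2300 / 365.25 = 732.5619 years

732.5619 years


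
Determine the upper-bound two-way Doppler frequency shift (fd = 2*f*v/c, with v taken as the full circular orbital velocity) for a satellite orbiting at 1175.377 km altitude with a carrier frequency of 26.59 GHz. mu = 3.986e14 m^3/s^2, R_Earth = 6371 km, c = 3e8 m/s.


r = 7.546377e+06 m
v = sqrt(mu/r) = 7267.7403 m/s (worst-case radial velocity)
f = 26.59 GHz = 2.659e+10 Hz
fd = 2*f*v/c = 2*2.659e+10*7267.7403/3.0e+08
fd = 1.2883281e+06 Hz

1.2883e+06 Hz


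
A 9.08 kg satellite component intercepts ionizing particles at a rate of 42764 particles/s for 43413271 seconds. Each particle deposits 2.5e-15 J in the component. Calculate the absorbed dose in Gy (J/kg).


Total energy deposited = rate * time * E_per
  = 42764 * 43413271 * 2.5e-15 = 0.004641313 J
Dose = E_total / mass = 0.004641313 / 9.08
Dose = 5.111578e-04 Gy

5.1116e-04 Gy


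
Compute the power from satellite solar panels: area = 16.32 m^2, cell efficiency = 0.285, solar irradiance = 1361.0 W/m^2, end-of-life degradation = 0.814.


P = area * eta * S * degradation
P = 16.32 * 0.285 * 1361.0 * 0.814
P = 5152.8505 W

5152.8505 W


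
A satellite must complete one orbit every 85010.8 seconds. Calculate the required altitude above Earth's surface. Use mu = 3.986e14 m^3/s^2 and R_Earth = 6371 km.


T = 85010.8 s
r = (mu*T^2/(4*pi^2))^(1/3) = (3.986e14 * 85010.8^2 / (4*pi^2))^(1/3)
r = 4.178707e+07 m = 41787.0701 km
alt = r - R_E = 41787.0701 - 6371 = 35416.0701 km

35416.0701 km


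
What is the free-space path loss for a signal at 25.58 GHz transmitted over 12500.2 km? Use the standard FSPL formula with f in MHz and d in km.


f = 25.58 GHz = 25580.0000 MHz
d = 12500.2 km
FSPL = 32.44 + 20*log10(25580.0000) + 20*log10(12500.2)
FSPL = 32.44 + 88.1580 + 81.9383
FSPL = 202.5364 dB

202.5364 dB


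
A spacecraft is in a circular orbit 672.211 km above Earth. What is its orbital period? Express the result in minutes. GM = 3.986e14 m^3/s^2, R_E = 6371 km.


r = 7043.2110 km = 7.043211e+06 m
T = 2*pi*sqrt(r^3/mu) = 2*pi*sqrt(3.4939131e+20 / 3.986e14)
T = 5882.5722 s = 98.0429 min

98.0429 minutes


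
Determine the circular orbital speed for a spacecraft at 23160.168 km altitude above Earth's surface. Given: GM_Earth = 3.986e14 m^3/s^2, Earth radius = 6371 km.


r = R_E + alt = 6371.0 + 23160.168 = 29531.1680 km = 2.9531168e+07 m
v = sqrt(mu/r) = sqrt(3.986e14 / 2.9531168e+07) = 3673.9085 m/s = 3.6739 km/s

3.6739 km/s


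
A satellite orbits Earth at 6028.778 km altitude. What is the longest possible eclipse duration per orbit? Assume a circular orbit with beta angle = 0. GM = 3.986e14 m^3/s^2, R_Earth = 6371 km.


r = 12399.7780 km
T = 229.0239 min
Eclipse fraction = arcsin(R_E/r)/pi = arcsin(6371.0000/12399.7780)/pi
= arcsin(0.5137995)/pi = 0.1717625
Eclipse duration = 0.1717625 * 229.0239 = 39.3377 min

39.3377 minutes


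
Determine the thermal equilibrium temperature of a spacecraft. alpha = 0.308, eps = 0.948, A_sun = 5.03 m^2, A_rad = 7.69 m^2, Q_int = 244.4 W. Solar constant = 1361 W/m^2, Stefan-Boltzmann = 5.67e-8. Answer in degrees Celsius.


Numerator = alpha*S*A_sun + Q_int = 0.308*1361*5.03 + 244.4 = 2352.9156 W
Denominator = eps*sigma*A_rad = 0.948*5.67e-8*7.69 = 4.133498e-07 W/K^4
T^4 = 5.692311e+09 K^4
T = 274.6769 K = 1.5269 C

1.5269 degrees Celsius


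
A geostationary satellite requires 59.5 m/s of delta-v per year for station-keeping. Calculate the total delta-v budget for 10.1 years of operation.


dV = rate * years = 59.5 * 10.1
dV = 600.9500 m/s

600.9500 m/s


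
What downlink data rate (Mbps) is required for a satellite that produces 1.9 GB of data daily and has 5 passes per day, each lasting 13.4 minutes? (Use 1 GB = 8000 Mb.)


total contact time = 5 * 13.4 * 60 = 4020.0000 s
data = 1.9 GB = 15200.0000 Mb
rate = 15200.0000 / 4020.0000 = 3.7811 Mbps

3.7811 Mbps


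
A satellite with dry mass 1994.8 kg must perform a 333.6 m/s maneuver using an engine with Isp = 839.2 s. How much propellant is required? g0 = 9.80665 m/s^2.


ve = Isp * g0 = 839.2 * 9.80665 = 8229.740680 m/s
mass ratio = exp(dv/ve) = exp(333.6/8229.740680) = 1.04136870
m_prop = m_dry * (mr - 1) = 1994.8 * (1.04136870 - 1)
m_prop = 82.5223 kg

82.5223 kg


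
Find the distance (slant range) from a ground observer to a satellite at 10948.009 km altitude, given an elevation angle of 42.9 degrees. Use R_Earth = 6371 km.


h = 10948.009 km, el = 42.9 deg
d = -R_E*sin(el) + sqrt((R_E*sin(el))^2 + 2*R_E*h + h^2)
d = -6371.0000*sin(0.7487462) + sqrt((6371.0000*0.6807209)^2 + 2*6371.0000*10948.009 + 10948.009^2)
d = 12341.4635 km

12341.4635 km


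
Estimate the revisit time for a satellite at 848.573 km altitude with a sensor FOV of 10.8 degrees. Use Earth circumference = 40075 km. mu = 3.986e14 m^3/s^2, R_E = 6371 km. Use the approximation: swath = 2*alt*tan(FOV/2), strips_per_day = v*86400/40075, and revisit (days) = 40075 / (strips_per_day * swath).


swath = 2*848.573*tan(0.09424778) = 160.4275 km
v = sqrt(mu/r) = 7430.4119 m/s = 7.4304 km/s
strips/day = v*86400/40075 = 7.4304*86400/40075 = 16.0197
coverage/day = strips * swath = 16.0197 * 160.4275 = 2569.9934 km
revisit = 40075 / 2569.9934 = 15.5934 days

15.5934 days


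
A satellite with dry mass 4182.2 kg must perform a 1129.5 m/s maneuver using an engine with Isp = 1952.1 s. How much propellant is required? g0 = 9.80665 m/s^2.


ve = Isp * g0 = 1952.1 * 9.80665 = 19143.561465 m/s
mass ratio = exp(dv/ve) = exp(1129.5/19143.561465) = 1.06077690
m_prop = m_dry * (mr - 1) = 4182.2 * (1.06077690 - 1)
m_prop = 254.1811 kg

254.1811 kg


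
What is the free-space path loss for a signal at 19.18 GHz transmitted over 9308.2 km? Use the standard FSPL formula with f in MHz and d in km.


f = 19.18 GHz = 19180.0000 MHz
d = 9308.2 km
FSPL = 32.44 + 20*log10(19180.0000) + 20*log10(9308.2)
FSPL = 32.44 + 85.6570 + 79.3773
FSPL = 197.4743 dB

197.4743 dB


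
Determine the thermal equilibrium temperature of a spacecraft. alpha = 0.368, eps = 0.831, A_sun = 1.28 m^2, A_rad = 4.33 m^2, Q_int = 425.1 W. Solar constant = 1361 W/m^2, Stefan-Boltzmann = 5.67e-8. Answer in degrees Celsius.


Numerator = alpha*S*A_sun + Q_int = 0.368*1361*1.28 + 425.1 = 1066.1854 W
Denominator = eps*sigma*A_rad = 0.831*5.67e-8*4.33 = 2.0401964e-07 W/K^4
T^4 = 5.2258961e+09 K^4
T = 268.8687 K = -4.2813 C

-4.2813 degrees Celsius


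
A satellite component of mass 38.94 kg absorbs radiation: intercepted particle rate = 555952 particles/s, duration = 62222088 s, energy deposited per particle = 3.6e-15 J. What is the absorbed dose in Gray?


Total energy deposited = rate * time * E_per
  = 555952 * 62222088 * 3.6e-15 = 0.124533 J
Dose = E_total / mass = 0.124533 / 38.94
Dose = 0.003198073 Gy

0.0032 Gy


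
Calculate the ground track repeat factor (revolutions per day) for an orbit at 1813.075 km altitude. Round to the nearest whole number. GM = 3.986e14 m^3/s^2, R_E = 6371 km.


r = 8.184075e+06 m
T = 2*pi*sqrt(r^3/mu) = 7368.2715 s = 122.8045 min
revs/day = 1440 / 122.8045 = 11.7260
Rounded: 12 revolutions per day

12 revolutions per day


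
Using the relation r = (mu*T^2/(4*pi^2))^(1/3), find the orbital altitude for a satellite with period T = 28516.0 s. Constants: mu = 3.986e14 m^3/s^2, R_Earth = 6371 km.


T = 28516.0 s
r = (mu*T^2/(4*pi^2))^(1/3) = (3.986e14 * 28516.0^2 / (4*pi^2))^(1/3)
r = 2.0173671e+07 m = 20173.6705 km
alt = r - R_E = 20173.6705 - 6371 = 13802.6705 km

13802.6705 km


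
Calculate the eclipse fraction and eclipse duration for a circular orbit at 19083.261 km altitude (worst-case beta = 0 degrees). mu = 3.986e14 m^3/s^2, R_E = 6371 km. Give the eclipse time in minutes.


r = 25454.2610 km
T = 673.5979 min
Eclipse fraction = arcsin(R_E/r)/pi = arcsin(6371.0000/25454.2610)/pi
= arcsin(0.2502921)/pi = 0.08052665
Eclipse duration = 0.08052665 * 673.5979 = 54.2426 min

54.2426 minutes


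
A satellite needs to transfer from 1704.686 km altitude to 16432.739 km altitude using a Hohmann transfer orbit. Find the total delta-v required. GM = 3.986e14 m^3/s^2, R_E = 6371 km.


r1 = 8075.6860 km = 8.075686e+06 m
r2 = 22803.7390 km = 2.2803739e+07 m
dv1 = sqrt(mu/r1)*(sqrt(2*r2/(r1+r2)) - 1) = 1512.5947 m/s
dv2 = sqrt(mu/r2)*(1 - sqrt(2*r1/(r1+r2))) = 1157.1806 m/s
total dv = |dv1| + |dv2| = 1512.5947 + 1157.1806 = 2669.7753 m/s = 2.6698 km/s

2.6698 km/s


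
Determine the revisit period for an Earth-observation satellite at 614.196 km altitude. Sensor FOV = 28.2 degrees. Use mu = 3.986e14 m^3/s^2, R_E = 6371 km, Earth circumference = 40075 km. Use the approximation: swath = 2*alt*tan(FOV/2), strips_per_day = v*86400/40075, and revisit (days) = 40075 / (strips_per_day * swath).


swath = 2*614.196*tan(0.2460914) = 308.5507 km
v = sqrt(mu/r) = 7554.0412 m/s = 7.5540 km/s
strips/day = v*86400/40075 = 7.5540*86400/40075 = 16.2862
coverage/day = strips * swath = 16.2862 * 308.5507 = 5025.1168 km
revisit = 40075 / 5025.1168 = 7.9749 days

7.9749 days


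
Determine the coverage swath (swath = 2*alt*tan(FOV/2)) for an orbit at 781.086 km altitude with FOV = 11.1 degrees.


FOV = 11.1 deg = 0.1937315 rad
swath = 2 * alt * tan(FOV/2) = 2 * 781.086 * tan(0.09686577)
swath = 2 * 781.086 * 0.09716988
swath = 151.7961 km

151.7961 km


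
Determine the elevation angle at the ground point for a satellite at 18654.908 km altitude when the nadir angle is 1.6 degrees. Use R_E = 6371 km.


r = R_E + alt = 25025.9080 km
Law of sines in the satellite / Earth-center / ground-point triangle:
  sin(nadir)/R_E = sin(90 + el)/r  =>  cos(el) = (r/R_E)*sin(nadir)
cos(el) = (25025.9080 / 6371.0000) * sin(1.6 deg) = 0.1096789
el = arccos(0.1096789) = 83.7032 deg
(Earth-central angle = 90 - nadir - el = 4.6968 deg)

83.7032 degrees


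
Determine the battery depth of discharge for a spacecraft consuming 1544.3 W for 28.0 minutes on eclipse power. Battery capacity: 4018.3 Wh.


E_used = P * t / 60 = 1544.3 * 28.0 / 60 = 720.6733 Wh
DOD = E_used / E_total * 100 = 720.6733 / 4018.3 * 100
DOD = 17.9348 %

17.9348 %


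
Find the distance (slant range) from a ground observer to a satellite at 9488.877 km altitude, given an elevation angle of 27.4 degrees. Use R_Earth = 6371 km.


h = 9488.877 km, el = 27.4 deg
d = -R_E*sin(el) + sqrt((R_E*sin(el))^2 + 2*R_E*h + h^2)
d = -6371.0000*sin(0.4782202) + sqrt((6371.0000*0.4601998)^2 + 2*6371.0000*9488.877 + 9488.877^2)
d = 11885.0266 km

11885.0266 km


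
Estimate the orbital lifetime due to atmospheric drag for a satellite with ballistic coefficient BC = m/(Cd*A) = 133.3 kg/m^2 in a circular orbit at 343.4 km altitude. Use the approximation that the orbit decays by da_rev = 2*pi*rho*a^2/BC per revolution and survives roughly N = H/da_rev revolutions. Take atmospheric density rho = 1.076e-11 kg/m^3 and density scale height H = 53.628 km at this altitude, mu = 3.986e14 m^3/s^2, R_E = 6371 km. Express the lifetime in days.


a = R_E + alt = 6714.4000 km = 6.7144e+06 m
da_rev = 2*pi*rho*a^2/BC = 2*pi*1.076e-11*(6.7144e+06)^2/133.3 = 22.865274 m per revolution
N = H/da_rev = 53628.0000 m / 22.865274 m = 2345.3907 revolutions
P = 2*pi*sqrt(a^3/mu) = 5475.4780 s
lifetime = N*P = 2345.3907 * 5475.4780 = 1.2842135e+07 s = 148.6358 days

148.6358 days


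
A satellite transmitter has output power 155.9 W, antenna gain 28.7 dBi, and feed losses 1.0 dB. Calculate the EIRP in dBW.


Pt = 155.9 W = 21.9285 dBW
EIRP = Pt_dBW + Gt - losses = 21.9285 + 28.7 - 1.0 = 49.6285 dBW

49.6285 dBW


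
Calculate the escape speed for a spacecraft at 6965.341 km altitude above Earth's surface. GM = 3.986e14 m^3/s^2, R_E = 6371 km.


r = 6371.0 + 6965.341 = 13336.3410 km = 1.3336341e+07 m
v_esc = sqrt(2*mu/r) = sqrt(2*3.986e14 / 1.3336341e+07)
v_esc = 7731.5274 m/s = 7.7315 km/s

7.7315 km/s


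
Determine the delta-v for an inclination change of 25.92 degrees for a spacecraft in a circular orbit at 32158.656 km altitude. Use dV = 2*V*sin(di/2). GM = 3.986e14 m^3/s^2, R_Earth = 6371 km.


r = 38529.6560 km = 3.8529656e+07 m
V = sqrt(mu/r) = 3216.4076 m/s
di = 25.92 deg = 0.4523893 rad
dV = 2*V*sin(di/2) = 2*3216.4076*sin(0.2261947)
dV = 1442.6924 m/s = 1.4427 km/s

1.4427 km/s


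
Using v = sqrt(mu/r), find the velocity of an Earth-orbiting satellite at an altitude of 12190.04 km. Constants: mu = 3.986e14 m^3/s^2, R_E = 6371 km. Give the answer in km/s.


r = R_E + alt = 6371.0 + 12190.04 = 18561.0400 km = 1.856104e+07 m
v = sqrt(mu/r) = sqrt(3.986e14 / 1.856104e+07) = 4634.1223 m/s = 4.6341 km/s

4.6341 km/s


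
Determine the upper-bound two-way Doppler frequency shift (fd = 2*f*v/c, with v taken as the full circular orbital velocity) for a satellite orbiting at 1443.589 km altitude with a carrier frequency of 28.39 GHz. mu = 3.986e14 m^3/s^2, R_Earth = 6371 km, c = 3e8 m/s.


r = 7.814589e+06 m
v = sqrt(mu/r) = 7141.9298 m/s (worst-case radial velocity)
f = 28.39 GHz = 2.839e+10 Hz
fd = 2*f*v/c = 2*2.839e+10*7141.9298/3.0e+08
fd = 1.3517292e+06 Hz

1.3517e+06 Hz


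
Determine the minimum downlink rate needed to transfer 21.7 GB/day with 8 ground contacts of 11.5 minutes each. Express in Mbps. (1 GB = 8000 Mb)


total contact time = 8 * 11.5 * 60 = 5520.0000 s
data = 21.7 GB = 173600.0000 Mb
rate = 173600.0000 / 5520.0000 = 31.4493 Mbps

31.4493 Mbps


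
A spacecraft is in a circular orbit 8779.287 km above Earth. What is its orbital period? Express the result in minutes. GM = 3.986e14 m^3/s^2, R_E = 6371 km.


r = 15150.2870 km = 1.5150287e+07 m
T = 2*pi*sqrt(r^3/mu) = 2*pi*sqrt(3.4774635e+21 / 3.986e14)
T = 18558.4846 s = 309.3081 min

309.3081 minutes


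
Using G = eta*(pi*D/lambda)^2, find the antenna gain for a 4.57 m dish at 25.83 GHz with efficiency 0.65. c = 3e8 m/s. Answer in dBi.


lambda = c/f = 3e8 / 2.583e+10 = 0.0116144 m
G = eta*(pi*D/lambda)^2 = 0.65*(pi*4.57/0.0116144)^2
G = 993234.5199 (linear)
G = 10*log10(993234.5199) = 59.9705 dBi

59.9705 dBi


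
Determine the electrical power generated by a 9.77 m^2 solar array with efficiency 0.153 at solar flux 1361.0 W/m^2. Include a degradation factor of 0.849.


P = area * eta * S * degradation
P = 9.77 * 0.153 * 1361.0 * 0.849
P = 1727.2365 W

1727.2365 W


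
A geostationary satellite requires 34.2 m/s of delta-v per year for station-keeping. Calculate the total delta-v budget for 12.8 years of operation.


dV = rate * years = 34.2 * 12.8
dV = 437.7600 m/s

437.7600 m/s


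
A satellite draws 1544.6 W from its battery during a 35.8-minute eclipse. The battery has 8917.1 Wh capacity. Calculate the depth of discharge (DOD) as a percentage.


E_used = P * t / 60 = 1544.6 * 35.8 / 60 = 921.6113 Wh
DOD = E_used / E_total * 100 = 921.6113 / 8917.1 * 100
DOD = 10.3353 %

10.3353 %


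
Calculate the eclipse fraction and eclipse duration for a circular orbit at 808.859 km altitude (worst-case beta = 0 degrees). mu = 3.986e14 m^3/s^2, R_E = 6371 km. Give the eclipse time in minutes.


r = 7179.8590 km
T = 100.9099 min
Eclipse fraction = arcsin(R_E/r)/pi = arcsin(6371.0000/7179.8590)/pi
= arcsin(0.8873433)/pi = 0.3474516
Eclipse duration = 0.3474516 * 100.9099 = 35.0613 min

35.0613 minutes


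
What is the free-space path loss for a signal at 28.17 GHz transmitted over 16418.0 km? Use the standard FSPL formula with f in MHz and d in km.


f = 28.17 GHz = 28170.0000 MHz
d = 16418.0 km
FSPL = 32.44 + 20*log10(28170.0000) + 20*log10(16418.0)
FSPL = 32.44 + 88.9957 + 84.3064
FSPL = 205.7421 dB

205.7421 dB


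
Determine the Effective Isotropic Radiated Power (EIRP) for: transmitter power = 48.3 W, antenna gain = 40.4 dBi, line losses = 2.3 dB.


Pt = 48.3 W = 16.8395 dBW
EIRP = Pt_dBW + Gt - losses = 16.8395 + 40.4 - 2.3 = 54.9395 dBW

54.9395 dBW


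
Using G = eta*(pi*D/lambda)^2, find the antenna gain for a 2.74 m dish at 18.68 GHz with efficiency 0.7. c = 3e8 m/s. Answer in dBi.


lambda = c/f = 3e8 / 1.868e+10 = 0.01605996 m
G = eta*(pi*D/lambda)^2 = 0.7*(pi*2.74/0.01605996)^2
G = 201099.1085 (linear)
G = 10*log10(201099.1085) = 53.0341 dBi

53.0341 dBi


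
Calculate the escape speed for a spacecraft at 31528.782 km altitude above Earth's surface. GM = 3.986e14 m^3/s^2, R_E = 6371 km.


r = 6371.0 + 31528.782 = 37899.7820 km = 3.7899782e+07 m
v_esc = sqrt(2*mu/r) = sqrt(2*3.986e14 / 3.7899782e+07)
v_esc = 4586.3299 m/s = 4.5863 km/s

4.5863 km/s


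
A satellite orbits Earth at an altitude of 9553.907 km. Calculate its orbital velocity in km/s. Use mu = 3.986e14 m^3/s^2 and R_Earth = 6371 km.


r = R_E + alt = 6371.0 + 9553.907 = 15924.9070 km = 1.5924907e+07 m
v = sqrt(mu/r) = sqrt(3.986e14 / 1.5924907e+07) = 5002.9965 m/s = 5.0030 km/s

5.0030 km/s


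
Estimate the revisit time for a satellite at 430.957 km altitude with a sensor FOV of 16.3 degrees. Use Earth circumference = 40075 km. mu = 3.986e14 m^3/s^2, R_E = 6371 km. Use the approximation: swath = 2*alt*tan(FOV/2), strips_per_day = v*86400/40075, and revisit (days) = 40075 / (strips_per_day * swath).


swath = 2*430.957*tan(0.1422443) = 123.4360 km
v = sqrt(mu/r) = 7655.1148 m/s = 7.6551 km/s
strips/day = v*86400/40075 = 7.6551*86400/40075 = 16.5041
coverage/day = strips * swath = 16.5041 * 123.4360 = 2037.2008 km
revisit = 40075 / 2037.2008 = 19.6716 days

19.6716 days


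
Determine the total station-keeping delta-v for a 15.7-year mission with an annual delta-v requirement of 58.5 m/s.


dV = rate * years = 58.5 * 15.7
dV = 918.4500 m/s

918.4500 m/s


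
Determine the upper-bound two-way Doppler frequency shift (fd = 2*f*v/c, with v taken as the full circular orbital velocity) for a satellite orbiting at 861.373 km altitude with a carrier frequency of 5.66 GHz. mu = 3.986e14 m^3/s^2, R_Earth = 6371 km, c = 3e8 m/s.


r = 7.232373e+06 m
v = sqrt(mu/r) = 7423.8338 m/s (worst-case radial velocity)
f = 5.66 GHz = 5.66e+09 Hz
fd = 2*f*v/c = 2*5.66e+09*7423.8338/3.0e+08
fd = 280125.9944 Hz

280125.9944 Hz


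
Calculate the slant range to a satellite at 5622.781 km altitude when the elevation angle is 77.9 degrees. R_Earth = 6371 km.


h = 5622.781 km, el = 77.9 deg
d = -R_E*sin(el) + sqrt((R_E*sin(el))^2 + 2*R_E*h + h^2)
d = -6371.0000*sin(1.3596) + sqrt((6371.0000*0.9777832)^2 + 2*6371.0000*5622.781 + 5622.781^2)
d = 5689.7408 km

5689.7408 km


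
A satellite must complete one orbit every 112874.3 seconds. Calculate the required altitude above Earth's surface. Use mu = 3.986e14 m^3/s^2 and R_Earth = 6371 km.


T = 112874.3 s
r = (mu*T^2/(4*pi^2))^(1/3) = (3.986e14 * 112874.3^2 / (4*pi^2))^(1/3)
r = 5.0480374e+07 m = 50480.3742 km
alt = r - R_E = 50480.3742 - 6371 = 44109.3742 km

44109.3742 km


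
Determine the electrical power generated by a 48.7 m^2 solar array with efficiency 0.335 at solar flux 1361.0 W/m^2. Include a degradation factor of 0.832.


P = area * eta * S * degradation
P = 48.7 * 0.335 * 1361.0 * 0.832
P = 18473.7567 W

18473.7567 W


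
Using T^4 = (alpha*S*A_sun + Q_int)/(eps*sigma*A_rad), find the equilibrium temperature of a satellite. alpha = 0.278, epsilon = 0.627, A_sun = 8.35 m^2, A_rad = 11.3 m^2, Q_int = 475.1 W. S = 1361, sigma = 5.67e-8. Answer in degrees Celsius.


Numerator = alpha*S*A_sun + Q_int = 0.278*1361*8.35 + 475.1 = 3634.3893 W
Denominator = eps*sigma*A_rad = 0.627*5.67e-8*11.3 = 4.0172517e-07 W/K^4
T^4 = 9.0469544e+09 K^4
T = 308.4080 K = 35.2580 C

35.2580 degrees Celsius


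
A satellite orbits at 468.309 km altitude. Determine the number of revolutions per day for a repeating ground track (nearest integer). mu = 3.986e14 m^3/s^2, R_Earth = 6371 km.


r = 6.839309e+06 m
T = 2*pi*sqrt(r^3/mu) = 5628.9781 s = 93.8163 min
revs/day = 1440 / 93.8163 = 15.3491
Rounded: 15 revolutions per day

15 revolutions per day


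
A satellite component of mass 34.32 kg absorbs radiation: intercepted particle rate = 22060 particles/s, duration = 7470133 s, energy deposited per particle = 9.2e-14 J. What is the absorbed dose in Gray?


Total energy deposited = rate * time * E_per
  = 22060 * 7470133 * 9.2e-14 = 0.01516078 J
Dose = E_total / mass = 0.01516078 / 34.32
Dose = 4.417478e-04 Gy

4.4175e-04 Gy


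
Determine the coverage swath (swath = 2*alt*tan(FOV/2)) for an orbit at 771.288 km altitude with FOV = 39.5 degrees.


FOV = 39.5 deg = 0.6894051 rad
swath = 2 * alt * tan(FOV/2) = 2 * 771.288 * tan(0.3447025)
swath = 2 * 771.288 * 0.3590367
swath = 553.8414 km

553.8414 km


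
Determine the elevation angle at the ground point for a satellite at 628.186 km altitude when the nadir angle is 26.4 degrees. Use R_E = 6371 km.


r = R_E + alt = 6999.1860 km
Law of sines in the satellite / Earth-center / ground-point triangle:
  sin(nadir)/R_E = sin(90 + el)/r  =>  cos(el) = (r/R_E)*sin(nadir)
cos(el) = (6999.1860 / 6371.0000) * sin(26.4 deg) = 0.4884766
el = arccos(0.4884766) = 60.7595 deg
(Earth-central angle = 90 - nadir - el = 2.8405 deg)

60.7595 degrees


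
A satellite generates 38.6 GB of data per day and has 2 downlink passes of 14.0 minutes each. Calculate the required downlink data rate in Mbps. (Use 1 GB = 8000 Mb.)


total contact time = 2 * 14.0 * 60 = 1680.0000 s
data = 38.6 GB = 308800.0000 Mb
rate = 308800.0000 / 1680.0000 = 183.8095 Mbps

183.8095 Mbps


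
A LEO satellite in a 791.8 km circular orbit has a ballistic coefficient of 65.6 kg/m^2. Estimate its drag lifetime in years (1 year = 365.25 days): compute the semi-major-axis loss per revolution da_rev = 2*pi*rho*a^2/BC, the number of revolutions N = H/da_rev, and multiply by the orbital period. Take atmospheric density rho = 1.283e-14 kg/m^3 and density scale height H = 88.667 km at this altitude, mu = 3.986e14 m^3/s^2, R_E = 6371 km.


a = R_E + alt = 7162.8000 km = 7.1628e+06 m
da_rev = 2*pi*rho*a^2/BC = 2*pi*1.283e-14*(7.1628e+06)^2/65.6 = 0.0630475675 m per revolution
N = H/da_rev = 88667.0000 m / 0.0630475675 m = 1.4063508e+06 revolutions
P = 2*pi*sqrt(a^3/mu) = 6033.0296 s
lifetime = N*P = 1.4063508e+06 * 6033.0296 = 8.4845563e+09 s = 98200.8836 days
years = 98200.8836 / 365.25 = 268.8594 years

268.8594 years


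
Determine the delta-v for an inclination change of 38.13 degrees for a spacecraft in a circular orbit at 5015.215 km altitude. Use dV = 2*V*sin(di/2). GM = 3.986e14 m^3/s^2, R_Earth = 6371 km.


r = 11386.2150 km = 1.1386215e+07 m
V = sqrt(mu/r) = 5916.6919 m/s
di = 38.13 deg = 0.665494 rad
dV = 2*V*sin(di/2) = 2*5916.6919*sin(0.332747)
dV = 3865.2636 m/s = 3.8653 km/s

3.8653 km/s


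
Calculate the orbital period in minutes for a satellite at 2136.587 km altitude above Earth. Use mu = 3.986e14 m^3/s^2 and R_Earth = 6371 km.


r = 8507.5870 km = 8.507587e+06 m
T = 2*pi*sqrt(r^3/mu) = 2*pi*sqrt(6.1577095e+20 / 3.986e14)
T = 7809.4567 s = 130.1576 min

130.1576 minutes


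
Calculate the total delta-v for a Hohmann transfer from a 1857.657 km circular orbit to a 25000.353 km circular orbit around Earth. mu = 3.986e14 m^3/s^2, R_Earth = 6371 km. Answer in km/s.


r1 = 8228.6570 km = 8.228657e+06 m
r2 = 31371.3530 km = 3.1371353e+07 m
dv1 = sqrt(mu/r1)*(sqrt(2*r2/(r1+r2)) - 1) = 1800.7678 m/s
dv2 = sqrt(mu/r2)*(1 - sqrt(2*r1/(r1+r2))) = 1266.6135 m/s
total dv = |dv1| + |dv2| = 1800.7678 + 1266.6135 = 3067.3813 m/s = 3.0674 km/s

3.0674 km/s


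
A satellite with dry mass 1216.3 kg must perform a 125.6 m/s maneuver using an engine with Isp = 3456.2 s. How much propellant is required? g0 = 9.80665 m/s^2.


ve = Isp * g0 = 3456.2 * 9.80665 = 33893.743730 m/s
mass ratio = exp(dv/ve) = exp(125.6/33893.743730) = 1.00371257
m_prop = m_dry * (mr - 1) = 1216.3 * (1.00371257 - 1)
m_prop = 4.5156 kg

4.5156 kg


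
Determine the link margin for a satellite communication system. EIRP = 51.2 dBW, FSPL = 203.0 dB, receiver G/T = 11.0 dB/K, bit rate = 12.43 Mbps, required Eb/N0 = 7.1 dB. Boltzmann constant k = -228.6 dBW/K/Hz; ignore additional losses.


C/N0 = EIRP - FSPL + G/T - k = 51.2 - 203.0 + 11.0 - (-228.6)
C/N0 = 87.8000 dB-Hz
R_b = 12.43 Mbps = 1.243e+07 bps -> 10*log10(R_b) = 70.9447 dB-Hz
Eb/N0 = C/N0 - 10*log10(R_b) = 87.8000 - 70.9447 = 16.8553 dB
Margin = Eb/N0 - Eb/N0_req = 16.8553 - 7.1 = 9.7553 dB (link closes)

9.7553 dB


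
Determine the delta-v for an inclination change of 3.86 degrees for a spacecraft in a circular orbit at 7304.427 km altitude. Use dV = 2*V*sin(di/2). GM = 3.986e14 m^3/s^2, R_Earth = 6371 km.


r = 13675.4270 km = 1.3675427e+07 m
V = sqrt(mu/r) = 5398.8119 m/s
di = 3.86 deg = 0.06736971 rad
dV = 2*V*sin(di/2) = 2*5398.8119*sin(0.03368485)
dV = 363.6476 m/s = 0.3636476 km/s

0.3636 km/s


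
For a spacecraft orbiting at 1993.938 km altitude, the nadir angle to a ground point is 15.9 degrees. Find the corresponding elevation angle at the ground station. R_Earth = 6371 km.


r = R_E + alt = 8364.9380 km
Law of sines in the satellite / Earth-center / ground-point triangle:
  sin(nadir)/R_E = sin(90 + el)/r  =>  cos(el) = (r/R_E)*sin(nadir)
cos(el) = (8364.9380 / 6371.0000) * sin(15.9 deg) = 0.3597005
el = arccos(0.3597005) = 68.9182 deg
(Earth-central angle = 90 - nadir - el = 5.1818 deg)

68.9182 degrees


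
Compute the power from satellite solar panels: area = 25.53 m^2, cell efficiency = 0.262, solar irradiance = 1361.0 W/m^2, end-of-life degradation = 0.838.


P = area * eta * S * degradation
P = 25.53 * 0.262 * 1361.0 * 0.838
P = 7628.7652 W

7628.7652 W


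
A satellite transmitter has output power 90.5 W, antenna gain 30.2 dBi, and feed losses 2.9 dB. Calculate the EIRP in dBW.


Pt = 90.5 W = 19.5665 dBW
EIRP = Pt_dBW + Gt - losses = 19.5665 + 30.2 - 2.9 = 46.8665 dBW

46.8665 dBW


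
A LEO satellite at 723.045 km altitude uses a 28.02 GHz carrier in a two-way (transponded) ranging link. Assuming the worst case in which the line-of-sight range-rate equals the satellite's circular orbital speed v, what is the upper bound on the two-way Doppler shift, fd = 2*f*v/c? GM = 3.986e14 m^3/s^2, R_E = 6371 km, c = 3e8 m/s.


r = 7.094045e+06 m
v = sqrt(mu/r) = 7495.8636 m/s (worst-case radial velocity)
f = 28.02 GHz = 2.802e+10 Hz
fd = 2*f*v/c = 2*2.802e+10*7495.8636/3.0e+08
fd = 1.4002273e+06 Hz

1.4002e+06 Hz


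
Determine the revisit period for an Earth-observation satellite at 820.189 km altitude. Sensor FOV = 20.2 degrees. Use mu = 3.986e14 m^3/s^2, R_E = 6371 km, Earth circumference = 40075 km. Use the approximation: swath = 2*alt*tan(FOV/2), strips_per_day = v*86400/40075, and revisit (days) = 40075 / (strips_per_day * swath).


swath = 2*820.189*tan(0.1762783) = 292.1958 km
v = sqrt(mu/r) = 7445.0616 m/s = 7.4451 km/s
strips/day = v*86400/40075 = 7.4451*86400/40075 = 16.0512
coverage/day = strips * swath = 16.0512 * 292.1958 = 4690.1044 km
revisit = 40075 / 4690.1044 = 8.5446 days

8.5446 days


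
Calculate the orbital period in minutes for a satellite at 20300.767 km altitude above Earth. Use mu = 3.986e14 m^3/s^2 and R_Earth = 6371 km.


r = 26671.7670 km = 2.6671767e+07 m
T = 2*pi*sqrt(r^3/mu) = 2*pi*sqrt(1.8973846e+22 / 3.986e14)
T = 43349.9803 s = 722.4997 min

722.4997 minutes
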